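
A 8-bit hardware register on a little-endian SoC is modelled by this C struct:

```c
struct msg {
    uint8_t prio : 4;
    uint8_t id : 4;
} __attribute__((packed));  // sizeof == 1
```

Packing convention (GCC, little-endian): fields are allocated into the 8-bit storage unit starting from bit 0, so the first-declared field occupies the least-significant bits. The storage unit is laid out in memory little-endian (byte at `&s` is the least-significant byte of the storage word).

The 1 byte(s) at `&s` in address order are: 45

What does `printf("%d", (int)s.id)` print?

4

[0]=0x45 (little-endian) → word 0x45
prio:4 @ bit 0 → (0x45>>0)&0xf = 0x5
id:4 @ bit 4 → (0x45>>4)&0xf = 0x4  ←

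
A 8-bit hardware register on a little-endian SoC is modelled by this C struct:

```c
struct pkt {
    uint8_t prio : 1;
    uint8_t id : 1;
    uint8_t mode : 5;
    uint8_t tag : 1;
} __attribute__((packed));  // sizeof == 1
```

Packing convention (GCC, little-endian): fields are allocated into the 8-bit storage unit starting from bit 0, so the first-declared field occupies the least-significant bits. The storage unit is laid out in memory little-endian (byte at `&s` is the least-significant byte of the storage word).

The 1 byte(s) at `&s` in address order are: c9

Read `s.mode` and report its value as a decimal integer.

18

[0]=0xc9 (little-endian) → word 0xc9
prio:1 @ bit 0 → (0xc9>>0)&0x1 = 0x1
id:1 @ bit 1 → (0xc9>>1)&0x1 = 0x0
mode:5 @ bit 2 → (0xc9>>2)&0x1f = 0x12  ←
tag:1 @ bit 7 → (0xc9>>7)&0x1 = 0x1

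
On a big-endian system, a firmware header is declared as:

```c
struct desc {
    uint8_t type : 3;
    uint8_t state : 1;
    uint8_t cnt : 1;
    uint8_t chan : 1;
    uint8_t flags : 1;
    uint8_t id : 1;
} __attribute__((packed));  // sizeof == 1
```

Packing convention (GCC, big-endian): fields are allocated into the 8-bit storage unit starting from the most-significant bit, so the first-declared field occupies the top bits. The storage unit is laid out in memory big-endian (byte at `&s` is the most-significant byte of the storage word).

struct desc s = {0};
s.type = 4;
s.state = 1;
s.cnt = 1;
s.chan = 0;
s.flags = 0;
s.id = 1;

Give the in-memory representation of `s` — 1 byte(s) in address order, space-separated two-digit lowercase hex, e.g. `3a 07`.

type (3b) val=4 bits=0x4 at bit 5: 0x80
state (1b) val=1 bits=0x1 at bit 4: 0x90
cnt (1b) val=1 bits=0x1 at bit 3: 0x98
chan (1b) val=0 bits=0x0 at bit 2: 0x98
flags (1b) val=0 bits=0x0 at bit 1: 0x98
id (1b) val=1 bits=0x1 at bit 0: 0x99
word = 0x99 → big-endian bytes:
  [0]=0x99

99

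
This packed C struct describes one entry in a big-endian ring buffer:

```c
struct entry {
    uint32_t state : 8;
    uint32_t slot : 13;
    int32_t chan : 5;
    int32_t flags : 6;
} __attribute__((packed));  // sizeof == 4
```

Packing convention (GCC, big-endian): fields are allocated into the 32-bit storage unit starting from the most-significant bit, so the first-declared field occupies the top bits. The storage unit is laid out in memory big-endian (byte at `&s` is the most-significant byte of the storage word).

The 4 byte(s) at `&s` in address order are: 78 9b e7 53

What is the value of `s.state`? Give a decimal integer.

[0]=0x78 [1]=0x9b [2]=0xe7 [3]=0x53 (big-endian) → word 0x789be753
state [24+:8] = (word>>24) & 0xff = 120  ←
slot [11+:13] = (word>>11) & 0x1fff = 4988
chan [6+:5] = (word>>6) & 0x1f = 29
flags [0+:6] = (word>>0) & 0x3f = 19

120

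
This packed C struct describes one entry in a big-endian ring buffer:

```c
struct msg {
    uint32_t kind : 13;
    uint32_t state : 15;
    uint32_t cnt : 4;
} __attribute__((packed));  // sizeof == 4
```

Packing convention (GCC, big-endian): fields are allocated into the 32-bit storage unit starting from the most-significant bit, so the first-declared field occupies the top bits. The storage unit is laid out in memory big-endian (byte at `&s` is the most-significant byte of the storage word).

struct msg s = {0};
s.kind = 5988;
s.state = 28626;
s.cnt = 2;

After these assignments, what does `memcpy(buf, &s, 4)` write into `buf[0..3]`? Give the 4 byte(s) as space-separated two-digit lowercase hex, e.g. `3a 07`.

kind (13b) val=5988 bits=0x1764 at bit 19: 0xbb200000
state (15b) val=28626 bits=0x6fd2 at bit 4: 0xbb26fd20
cnt (4b) val=2 bits=0x2 at bit 0: 0xbb26fd22
word = 0xbb26fd22 → big-endian bytes:
  [0]=0xbb  [1]=0x26  [2]=0xfd  [3]=0x22

bb 26 fd 22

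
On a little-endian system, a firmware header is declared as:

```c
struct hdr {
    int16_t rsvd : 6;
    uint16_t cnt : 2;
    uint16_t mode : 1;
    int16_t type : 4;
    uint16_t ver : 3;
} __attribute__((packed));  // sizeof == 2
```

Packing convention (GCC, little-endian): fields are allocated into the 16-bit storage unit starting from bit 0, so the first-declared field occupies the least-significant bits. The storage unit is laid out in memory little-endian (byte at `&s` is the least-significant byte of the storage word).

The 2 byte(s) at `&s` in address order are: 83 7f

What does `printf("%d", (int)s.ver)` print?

[0]=0x83 [1]=0x7f (little-endian) → word 0x7f83
rsvd [0+:6] = (word>>0) & 0x3f = 3
cnt [6+:2] = (word>>6) & 0x3 = 2
mode [8+:1] = (word>>8) & 0x1 = 1
type [9+:4] = (word>>9) & 0xf = 15
ver [13+:3] = (word>>13) & 0x7 = 3  ←

3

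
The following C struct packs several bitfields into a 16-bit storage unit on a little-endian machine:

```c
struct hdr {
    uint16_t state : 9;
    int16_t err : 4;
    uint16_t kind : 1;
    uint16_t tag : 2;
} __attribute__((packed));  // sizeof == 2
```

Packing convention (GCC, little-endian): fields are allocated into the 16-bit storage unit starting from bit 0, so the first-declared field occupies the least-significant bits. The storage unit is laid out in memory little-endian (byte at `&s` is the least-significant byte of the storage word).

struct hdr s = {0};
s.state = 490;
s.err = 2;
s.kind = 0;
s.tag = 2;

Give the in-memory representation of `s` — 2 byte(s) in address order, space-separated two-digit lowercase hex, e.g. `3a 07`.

ea 85

state:9 = 490 → 0x1ea << 0 → word 0x01ea
err:4 = 2 → 0x2 << 9 → word 0x05ea
kind:1 = 0 → 0x0 << 13 → word 0x05ea
tag:2 = 2 → 0x2 << 14 → word 0x85ea
word = 0x85ea → little-endian bytes:
  [0]=0xea  [1]=0x85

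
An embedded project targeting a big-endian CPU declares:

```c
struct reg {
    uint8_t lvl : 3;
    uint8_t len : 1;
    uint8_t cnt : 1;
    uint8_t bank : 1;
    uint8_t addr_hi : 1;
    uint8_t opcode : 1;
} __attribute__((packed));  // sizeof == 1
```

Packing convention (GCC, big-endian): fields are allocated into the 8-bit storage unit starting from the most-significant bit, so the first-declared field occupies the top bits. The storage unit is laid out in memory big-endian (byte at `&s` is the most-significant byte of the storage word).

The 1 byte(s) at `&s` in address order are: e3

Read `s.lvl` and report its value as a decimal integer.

7

[0]=0xe3 (big-endian) → word 0xe3
lvl:3 @ bit 5 → (0xe3>>5)&0x7 = 0x7  ←
len:1 @ bit 4 → (0xe3>>4)&0x1 = 0x0
cnt:1 @ bit 3 → (0xe3>>3)&0x1 = 0x0
bank:1 @ bit 2 → (0xe3>>2)&0x1 = 0x0
addr_hi:1 @ bit 1 → (0xe3>>1)&0x1 = 0x1
opcode:1 @ bit 0 → (0xe3>>0)&0x1 = 0x1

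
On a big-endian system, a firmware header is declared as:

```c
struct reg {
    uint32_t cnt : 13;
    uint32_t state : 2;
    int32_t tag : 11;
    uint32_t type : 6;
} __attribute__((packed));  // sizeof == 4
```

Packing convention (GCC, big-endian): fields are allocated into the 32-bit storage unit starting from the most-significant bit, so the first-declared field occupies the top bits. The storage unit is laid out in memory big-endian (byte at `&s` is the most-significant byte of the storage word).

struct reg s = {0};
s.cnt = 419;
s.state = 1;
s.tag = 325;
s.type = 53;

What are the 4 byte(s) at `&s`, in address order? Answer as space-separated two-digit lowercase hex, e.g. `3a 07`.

cnt (13b) val=419 bits=0x1a3 at bit 19: 0x0d180000
state (2b) val=1 bits=0x1 at bit 17: 0x0d1a0000
tag (11b) val=325 bits=0x145 at bit 6: 0x0d1a5140
type (6b) val=53 bits=0x35 at bit 0: 0x0d1a5175
word = 0x0d1a5175 → big-endian bytes:
  [0]=0x0d  [1]=0x1a  [2]=0x51  [3]=0x75

0d 1a 51 75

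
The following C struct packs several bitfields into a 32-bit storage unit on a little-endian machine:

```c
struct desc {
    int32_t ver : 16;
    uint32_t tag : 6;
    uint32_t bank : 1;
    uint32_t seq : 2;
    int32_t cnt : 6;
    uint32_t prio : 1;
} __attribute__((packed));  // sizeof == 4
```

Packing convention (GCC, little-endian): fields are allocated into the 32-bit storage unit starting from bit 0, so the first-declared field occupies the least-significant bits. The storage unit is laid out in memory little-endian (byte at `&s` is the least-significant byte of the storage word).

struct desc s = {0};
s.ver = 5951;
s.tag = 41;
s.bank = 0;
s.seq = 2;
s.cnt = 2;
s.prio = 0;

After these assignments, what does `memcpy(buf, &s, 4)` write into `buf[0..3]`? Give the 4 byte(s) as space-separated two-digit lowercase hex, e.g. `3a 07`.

3f 17 29 05

ver (16b) val=5951 bits=0x173f at bit 0: 0x0000173f
tag (6b) val=41 bits=0x29 at bit 16: 0x0029173f
bank (1b) val=0 bits=0x0 at bit 22: 0x0029173f
seq (2b) val=2 bits=0x2 at bit 23: 0x0129173f
cnt (6b) val=2 bits=0x2 at bit 25: 0x0529173f
prio (1b) val=0 bits=0x0 at bit 31: 0x0529173f
word = 0x0529173f → little-endian bytes:
  [0]=0x3f  [1]=0x17  [2]=0x29  [3]=0x05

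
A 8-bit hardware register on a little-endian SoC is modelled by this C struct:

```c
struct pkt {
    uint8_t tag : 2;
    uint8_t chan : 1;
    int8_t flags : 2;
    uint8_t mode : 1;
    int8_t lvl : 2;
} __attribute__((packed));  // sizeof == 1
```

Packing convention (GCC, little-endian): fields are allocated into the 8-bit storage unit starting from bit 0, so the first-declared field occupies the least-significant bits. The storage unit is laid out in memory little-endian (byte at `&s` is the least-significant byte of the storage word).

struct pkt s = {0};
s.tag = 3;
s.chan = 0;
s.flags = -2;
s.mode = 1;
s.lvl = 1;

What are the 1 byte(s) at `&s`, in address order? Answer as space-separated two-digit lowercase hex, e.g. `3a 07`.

73

tag (2b) val=3 bits=0x3 at bit 0: 0x03
chan (1b) val=0 bits=0x0 at bit 2: 0x03
flags (2b) val=-2 bits=0x2 at bit 3: 0x13
mode (1b) val=1 bits=0x1 at bit 5: 0x33
lvl (2b) val=1 bits=0x1 at bit 6: 0x73
word = 0x73 → little-endian bytes:
  [0]=0x73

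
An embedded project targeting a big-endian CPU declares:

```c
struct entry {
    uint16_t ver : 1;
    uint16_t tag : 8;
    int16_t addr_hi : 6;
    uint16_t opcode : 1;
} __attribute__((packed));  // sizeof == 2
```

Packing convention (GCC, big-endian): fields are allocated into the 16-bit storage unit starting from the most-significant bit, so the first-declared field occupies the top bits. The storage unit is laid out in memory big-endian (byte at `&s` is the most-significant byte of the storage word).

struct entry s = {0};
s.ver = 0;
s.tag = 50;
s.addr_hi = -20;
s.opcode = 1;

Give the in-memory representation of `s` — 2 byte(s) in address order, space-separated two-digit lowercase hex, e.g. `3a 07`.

ver (1b) val=0 bits=0x0 at bit 15: 0x0000
tag (8b) val=50 bits=0x32 at bit 7: 0x1900
addr_hi (6b) val=-20 bits=0x2c at bit 1: 0x1958
opcode (1b) val=1 bits=0x1 at bit 0: 0x1959
word = 0x1959 → big-endian bytes:
  [0]=0x19  [1]=0x59

19 59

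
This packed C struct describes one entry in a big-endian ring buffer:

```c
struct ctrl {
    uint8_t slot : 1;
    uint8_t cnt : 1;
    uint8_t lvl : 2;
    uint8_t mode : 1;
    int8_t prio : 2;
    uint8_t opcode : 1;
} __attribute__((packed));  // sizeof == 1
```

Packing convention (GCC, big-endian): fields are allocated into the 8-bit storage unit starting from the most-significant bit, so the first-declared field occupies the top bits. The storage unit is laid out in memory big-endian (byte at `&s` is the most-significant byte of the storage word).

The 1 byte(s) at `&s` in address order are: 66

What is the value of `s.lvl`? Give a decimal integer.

2

[0]=0x66 (big-endian) → word 0x66
slot [7+:1] = (word>>7) & 0x1 = 0
cnt [6+:1] = (word>>6) & 0x1 = 1
lvl [4+:2] = (word>>4) & 0x3 = 2  ←
mode [3+:1] = (word>>3) & 0x1 = 0
prio [1+:2] = (word>>1) & 0x3 = 3
opcode [0+:1] = (word>>0) & 0x1 = 0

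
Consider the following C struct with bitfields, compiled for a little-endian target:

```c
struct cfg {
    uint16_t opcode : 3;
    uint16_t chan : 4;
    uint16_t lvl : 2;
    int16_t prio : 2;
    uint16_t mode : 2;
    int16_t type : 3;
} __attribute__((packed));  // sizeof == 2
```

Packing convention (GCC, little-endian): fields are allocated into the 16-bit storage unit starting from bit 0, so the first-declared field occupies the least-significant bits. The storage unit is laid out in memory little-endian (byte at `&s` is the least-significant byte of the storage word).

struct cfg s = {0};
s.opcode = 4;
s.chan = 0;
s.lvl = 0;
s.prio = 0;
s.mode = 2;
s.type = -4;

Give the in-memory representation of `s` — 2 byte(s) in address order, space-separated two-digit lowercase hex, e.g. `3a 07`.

04 90

[0+:3] opcode=4 & 0x7 = 0x4; word=0x0004
[3+:4] chan=0 & 0xf = 0x0; word=0x0004
[7+:2] lvl=0 & 0x3 = 0x0; word=0x0004
[9+:2] prio=0 & 0x3 = 0x0; word=0x0004
[11+:2] mode=2 & 0x3 = 0x2; word=0x1004
[13+:3] type=-4 & 0x7 = 0x4; word=0x9004
word = 0x9004 → little-endian bytes:
  [0]=0x04  [1]=0x90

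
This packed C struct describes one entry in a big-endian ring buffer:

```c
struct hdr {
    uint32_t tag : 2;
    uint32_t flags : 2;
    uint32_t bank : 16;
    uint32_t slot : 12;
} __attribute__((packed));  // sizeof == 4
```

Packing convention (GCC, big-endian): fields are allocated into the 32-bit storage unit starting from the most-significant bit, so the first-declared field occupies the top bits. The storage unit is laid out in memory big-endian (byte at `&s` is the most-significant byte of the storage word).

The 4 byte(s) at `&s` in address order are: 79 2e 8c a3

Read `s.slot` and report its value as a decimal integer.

3235

[0]=0x79 [1]=0x2e [2]=0x8c [3]=0xa3 (big-endian) → word 0x792e8ca3
tag [30+:2] = (word>>30) & 0x3 = 1
flags [28+:2] = (word>>28) & 0x3 = 3
bank [12+:16] = (word>>12) & 0xffff = 37608
slot [0+:12] = (word>>0) & 0xfff = 3235  ←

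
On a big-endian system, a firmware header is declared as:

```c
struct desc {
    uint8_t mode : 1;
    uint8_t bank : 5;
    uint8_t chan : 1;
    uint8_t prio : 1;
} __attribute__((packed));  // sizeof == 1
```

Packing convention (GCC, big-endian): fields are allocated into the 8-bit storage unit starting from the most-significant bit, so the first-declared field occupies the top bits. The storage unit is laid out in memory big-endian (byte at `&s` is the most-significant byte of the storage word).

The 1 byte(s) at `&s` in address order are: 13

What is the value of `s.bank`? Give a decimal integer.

4

[0]=0x13 (big-endian) → word 0x13
mode [7+:1] = (word>>7) & 0x1 = 0
bank [2+:5] = (word>>2) & 0x1f = 4  ←
chan [1+:1] = (word>>1) & 0x1 = 1
prio [0+:1] = (word>>0) & 0x1 = 1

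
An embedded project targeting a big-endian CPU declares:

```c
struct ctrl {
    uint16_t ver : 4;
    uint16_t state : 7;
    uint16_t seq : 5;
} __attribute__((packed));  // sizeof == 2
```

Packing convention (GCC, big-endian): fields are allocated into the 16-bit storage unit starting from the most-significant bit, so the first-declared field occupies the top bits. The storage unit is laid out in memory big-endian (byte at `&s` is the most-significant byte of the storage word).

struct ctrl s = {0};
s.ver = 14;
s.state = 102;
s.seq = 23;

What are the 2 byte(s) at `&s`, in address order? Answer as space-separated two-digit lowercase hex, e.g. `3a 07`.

ec d7

ver:4 = 14 → 0xe << 12 → word 0xe000
state:7 = 102 → 0x66 << 5 → word 0xecc0
seq:5 = 23 → 0x17 << 0 → word 0xecd7
word = 0xecd7 → big-endian bytes:
  [0]=0xec  [1]=0xd7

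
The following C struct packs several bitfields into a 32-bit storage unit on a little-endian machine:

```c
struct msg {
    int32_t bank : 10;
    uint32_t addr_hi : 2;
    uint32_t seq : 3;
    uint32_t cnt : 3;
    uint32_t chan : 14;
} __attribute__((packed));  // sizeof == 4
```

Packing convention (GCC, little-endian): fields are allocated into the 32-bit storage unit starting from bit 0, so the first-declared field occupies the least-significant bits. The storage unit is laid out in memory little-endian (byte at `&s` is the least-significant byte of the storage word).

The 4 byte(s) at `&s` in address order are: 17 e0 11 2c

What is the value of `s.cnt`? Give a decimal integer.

3

[0]=0x17 [1]=0xe0 [2]=0x11 [3]=0x2c (little-endian) → word 0x2c11e017
bank [0+:10] = (word>>0) & 0x3ff = 23
addr_hi [10+:2] = (word>>10) & 0x3 = 0
seq [12+:3] = (word>>12) & 0x7 = 6
cnt [15+:3] = (word>>15) & 0x7 = 3  ←
chan [18+:14] = (word>>18) & 0x3fff = 2820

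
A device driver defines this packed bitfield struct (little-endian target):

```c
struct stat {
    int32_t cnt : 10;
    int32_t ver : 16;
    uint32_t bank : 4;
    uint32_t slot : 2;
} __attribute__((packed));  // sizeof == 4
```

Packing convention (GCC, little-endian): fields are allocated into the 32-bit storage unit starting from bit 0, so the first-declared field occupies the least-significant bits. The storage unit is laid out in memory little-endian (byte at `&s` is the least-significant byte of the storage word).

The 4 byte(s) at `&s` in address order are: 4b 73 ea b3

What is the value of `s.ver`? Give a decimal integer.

[0]=0x4b [1]=0x73 [2]=0xea [3]=0xb3 (little-endian) → word 0xb3ea734b
cnt [0+:10] = (word>>0) & 0x3ff = 843
ver [10+:16] = (word>>10) & 0xffff = 64156  ←
bank [26+:4] = (word>>26) & 0xf = 12
slot [30+:2] = (word>>30) & 0x3 = 2
ver signed 16b, MSB=1: 64156 - 65536 = -1380

-1380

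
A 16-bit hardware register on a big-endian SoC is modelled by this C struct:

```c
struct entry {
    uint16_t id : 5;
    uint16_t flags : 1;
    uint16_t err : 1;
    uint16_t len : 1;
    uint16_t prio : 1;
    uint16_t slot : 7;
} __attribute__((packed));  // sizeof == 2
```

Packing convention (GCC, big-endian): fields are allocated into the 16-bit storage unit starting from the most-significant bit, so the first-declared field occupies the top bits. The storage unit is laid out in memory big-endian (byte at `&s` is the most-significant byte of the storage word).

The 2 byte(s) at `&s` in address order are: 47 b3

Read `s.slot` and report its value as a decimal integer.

51

[0]=0x47 [1]=0xb3 (big-endian) → word 0x47b3
id [11+:5] = (word>>11) & 0x1f = 8
flags [10+:1] = (word>>10) & 0x1 = 1
err [9+:1] = (word>>9) & 0x1 = 1
len [8+:1] = (word>>8) & 0x1 = 1
prio [7+:1] = (word>>7) & 0x1 = 1
slot [0+:7] = (word>>0) & 0x7f = 51  ←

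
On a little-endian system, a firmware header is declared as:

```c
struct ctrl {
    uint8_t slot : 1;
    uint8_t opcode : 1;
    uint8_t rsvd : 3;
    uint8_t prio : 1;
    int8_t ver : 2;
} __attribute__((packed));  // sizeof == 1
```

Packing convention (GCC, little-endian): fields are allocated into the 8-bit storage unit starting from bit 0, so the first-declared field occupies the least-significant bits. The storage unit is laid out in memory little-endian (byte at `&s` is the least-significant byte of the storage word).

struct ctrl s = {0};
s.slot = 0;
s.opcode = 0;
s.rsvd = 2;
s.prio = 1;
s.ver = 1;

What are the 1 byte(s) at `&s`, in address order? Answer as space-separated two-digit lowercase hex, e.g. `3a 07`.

68

slot (1b) val=0 bits=0x0 at bit 0: 0x00
opcode (1b) val=0 bits=0x0 at bit 1: 0x00
rsvd (3b) val=2 bits=0x2 at bit 2: 0x08
prio (1b) val=1 bits=0x1 at bit 5: 0x28
ver (2b) val=1 bits=0x1 at bit 6: 0x68
word = 0x68 → little-endian bytes:
  [0]=0x68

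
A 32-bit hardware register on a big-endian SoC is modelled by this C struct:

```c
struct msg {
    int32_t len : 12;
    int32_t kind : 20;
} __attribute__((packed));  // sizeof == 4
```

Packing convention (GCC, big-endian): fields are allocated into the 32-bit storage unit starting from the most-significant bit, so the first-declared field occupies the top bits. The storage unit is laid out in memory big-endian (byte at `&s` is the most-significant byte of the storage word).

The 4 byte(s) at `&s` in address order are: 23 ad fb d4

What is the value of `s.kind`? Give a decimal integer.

[0]=0x23 [1]=0xad [2]=0xfb [3]=0xd4 (big-endian) → word 0x23adfbd4
len:12 @ bit 20 → (0x23adfbd4>>20)&0xfff = 0x23a
kind:20 @ bit 0 → (0x23adfbd4>>0)&0xfffff = 0xdfbd4  ←
kind signed 20b, MSB=1: 916436 - 1048576 = -132140

-132140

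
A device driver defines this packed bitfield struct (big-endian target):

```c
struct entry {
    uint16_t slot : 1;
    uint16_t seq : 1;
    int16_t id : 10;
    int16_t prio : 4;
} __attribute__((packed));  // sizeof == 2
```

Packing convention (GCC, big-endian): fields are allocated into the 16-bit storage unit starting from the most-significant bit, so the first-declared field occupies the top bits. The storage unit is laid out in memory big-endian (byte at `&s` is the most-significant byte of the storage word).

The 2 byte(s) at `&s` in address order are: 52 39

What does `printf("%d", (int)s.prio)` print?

-7

[0]=0x52 [1]=0x39 (big-endian) → word 0x5239
slot [15+:1] = (word>>15) & 0x1 = 0
seq [14+:1] = (word>>14) & 0x1 = 1
id [4+:10] = (word>>4) & 0x3ff = 291
prio [0+:4] = (word>>0) & 0xf = 9  ←
prio signed 4b, MSB=1: 9 - 16 = -7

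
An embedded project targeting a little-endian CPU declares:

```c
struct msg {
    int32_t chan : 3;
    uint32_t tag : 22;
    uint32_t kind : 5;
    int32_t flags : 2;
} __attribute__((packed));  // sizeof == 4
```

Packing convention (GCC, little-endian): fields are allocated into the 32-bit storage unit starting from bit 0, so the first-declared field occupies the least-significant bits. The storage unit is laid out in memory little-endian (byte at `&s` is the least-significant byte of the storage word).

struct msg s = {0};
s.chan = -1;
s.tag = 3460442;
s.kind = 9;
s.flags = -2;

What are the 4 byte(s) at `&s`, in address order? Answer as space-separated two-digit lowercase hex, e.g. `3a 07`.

d7 6a a6 93

chan (3b) val=-1 bits=0x7 at bit 0: 0x00000007
tag (22b) val=3460442 bits=0x34cd5a at bit 3: 0x01a66ad7
kind (5b) val=9 bits=0x9 at bit 25: 0x13a66ad7
flags (2b) val=-2 bits=0x2 at bit 30: 0x93a66ad7
word = 0x93a66ad7 → little-endian bytes:
  [0]=0xd7  [1]=0x6a  [2]=0xa6  [3]=0x93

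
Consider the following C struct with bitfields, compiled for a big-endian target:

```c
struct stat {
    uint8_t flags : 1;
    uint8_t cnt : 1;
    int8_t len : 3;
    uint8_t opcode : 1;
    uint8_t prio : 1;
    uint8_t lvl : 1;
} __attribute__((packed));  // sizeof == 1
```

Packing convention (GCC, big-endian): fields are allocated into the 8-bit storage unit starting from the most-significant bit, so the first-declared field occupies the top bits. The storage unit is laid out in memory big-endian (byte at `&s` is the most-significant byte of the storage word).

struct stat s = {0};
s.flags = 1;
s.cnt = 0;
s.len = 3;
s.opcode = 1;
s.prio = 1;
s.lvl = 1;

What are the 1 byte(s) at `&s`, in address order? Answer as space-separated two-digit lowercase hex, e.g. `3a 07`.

flags (1b) val=1 bits=0x1 at bit 7: 0x80
cnt (1b) val=0 bits=0x0 at bit 6: 0x80
len (3b) val=3 bits=0x3 at bit 3: 0x98
opcode (1b) val=1 bits=0x1 at bit 2: 0x9c
prio (1b) val=1 bits=0x1 at bit 1: 0x9e
lvl (1b) val=1 bits=0x1 at bit 0: 0x9f
word = 0x9f → big-endian bytes:
  [0]=0x9f

9f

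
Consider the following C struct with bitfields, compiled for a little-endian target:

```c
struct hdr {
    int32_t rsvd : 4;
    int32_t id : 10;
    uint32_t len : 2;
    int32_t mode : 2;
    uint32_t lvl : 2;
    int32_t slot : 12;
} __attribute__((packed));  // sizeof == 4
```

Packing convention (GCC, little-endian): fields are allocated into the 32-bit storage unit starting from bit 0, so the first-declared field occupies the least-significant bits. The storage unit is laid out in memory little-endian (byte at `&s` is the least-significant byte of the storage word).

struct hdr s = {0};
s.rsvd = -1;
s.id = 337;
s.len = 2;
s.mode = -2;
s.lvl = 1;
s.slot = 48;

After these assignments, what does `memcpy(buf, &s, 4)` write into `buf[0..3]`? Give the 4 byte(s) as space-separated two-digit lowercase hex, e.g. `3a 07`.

rsvd:4 = -1 → 0xf << 0 → word 0x0000000f
id:10 = 337 → 0x151 << 4 → word 0x0000151f
len:2 = 2 → 0x2 << 14 → word 0x0000951f
mode:2 = -2 → 0x2 << 16 → word 0x0002951f
lvl:2 = 1 → 0x1 << 18 → word 0x0006951f
slot:12 = 48 → 0x30 << 20 → word 0x0306951f
word = 0x0306951f → little-endian bytes:
  [0]=0x1f  [1]=0x95  [2]=0x06  [3]=0x03

1f 95 06 03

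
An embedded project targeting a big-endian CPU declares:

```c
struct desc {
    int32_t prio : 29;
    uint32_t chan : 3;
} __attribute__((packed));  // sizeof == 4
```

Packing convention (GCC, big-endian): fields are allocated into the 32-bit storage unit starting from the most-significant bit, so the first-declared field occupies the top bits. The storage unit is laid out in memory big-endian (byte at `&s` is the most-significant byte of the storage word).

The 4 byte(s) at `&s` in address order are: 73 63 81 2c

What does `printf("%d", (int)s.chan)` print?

4

[0]=0x73 [1]=0x63 [2]=0x81 [3]=0x2c (big-endian) → word 0x7363812c
prio [3+:29] = (word>>3) & 0x1fffffff = 241987621
chan [0+:3] = (word>>0) & 0x7 = 4  ←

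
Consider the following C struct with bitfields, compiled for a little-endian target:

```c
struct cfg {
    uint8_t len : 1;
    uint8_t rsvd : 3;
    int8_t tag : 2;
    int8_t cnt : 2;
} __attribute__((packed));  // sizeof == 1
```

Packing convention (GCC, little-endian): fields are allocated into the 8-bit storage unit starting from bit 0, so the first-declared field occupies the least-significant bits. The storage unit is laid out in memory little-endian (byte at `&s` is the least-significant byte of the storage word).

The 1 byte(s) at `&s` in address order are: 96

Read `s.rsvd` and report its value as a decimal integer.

3

[0]=0x96 (little-endian) → word 0x96
len [0+:1] = (word>>0) & 0x1 = 0
rsvd [1+:3] = (word>>1) & 0x7 = 3  ←
tag [4+:2] = (word>>4) & 0x3 = 1
cnt [6+:2] = (word>>6) & 0x3 = 2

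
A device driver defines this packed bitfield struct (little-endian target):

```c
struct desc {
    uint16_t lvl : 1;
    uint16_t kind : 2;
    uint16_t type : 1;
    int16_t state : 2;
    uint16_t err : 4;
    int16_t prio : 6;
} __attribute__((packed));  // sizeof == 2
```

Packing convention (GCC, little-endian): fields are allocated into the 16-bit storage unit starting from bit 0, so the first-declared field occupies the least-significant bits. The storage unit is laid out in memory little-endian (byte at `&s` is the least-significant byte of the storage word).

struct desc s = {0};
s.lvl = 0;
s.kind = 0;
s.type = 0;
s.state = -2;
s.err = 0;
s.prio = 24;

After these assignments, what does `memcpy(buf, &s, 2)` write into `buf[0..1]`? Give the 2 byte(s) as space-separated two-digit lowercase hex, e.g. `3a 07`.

20 60

[0+:1] lvl=0 & 0x1 = 0x0; word=0x0000
[1+:2] kind=0 & 0x3 = 0x0; word=0x0000
[3+:1] type=0 & 0x1 = 0x0; word=0x0000
[4+:2] state=-2 & 0x3 = 0x2; word=0x0020
[6+:4] err=0 & 0xf = 0x0; word=0x0020
[10+:6] prio=24 & 0x3f = 0x18; word=0x6020
word = 0x6020 → little-endian bytes:
  [0]=0x20  [1]=0x60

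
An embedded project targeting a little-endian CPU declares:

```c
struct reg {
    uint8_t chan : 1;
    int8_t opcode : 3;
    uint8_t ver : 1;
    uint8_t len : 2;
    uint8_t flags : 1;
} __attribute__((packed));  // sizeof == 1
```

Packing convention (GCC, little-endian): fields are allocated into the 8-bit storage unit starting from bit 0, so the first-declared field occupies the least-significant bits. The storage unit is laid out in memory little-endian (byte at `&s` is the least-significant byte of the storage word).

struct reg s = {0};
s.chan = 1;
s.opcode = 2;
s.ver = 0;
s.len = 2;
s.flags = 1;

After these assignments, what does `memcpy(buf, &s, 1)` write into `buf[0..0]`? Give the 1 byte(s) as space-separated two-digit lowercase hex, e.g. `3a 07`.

chan:1 = 1 → 0x1 << 0 → word 0x01
opcode:3 = 2 → 0x2 << 1 → word 0x05
ver:1 = 0 → 0x0 << 4 → word 0x05
len:2 = 2 → 0x2 << 5 → word 0x45
flags:1 = 1 → 0x1 << 7 → word 0xc5
word = 0xc5 → little-endian bytes:
  [0]=0xc5

c5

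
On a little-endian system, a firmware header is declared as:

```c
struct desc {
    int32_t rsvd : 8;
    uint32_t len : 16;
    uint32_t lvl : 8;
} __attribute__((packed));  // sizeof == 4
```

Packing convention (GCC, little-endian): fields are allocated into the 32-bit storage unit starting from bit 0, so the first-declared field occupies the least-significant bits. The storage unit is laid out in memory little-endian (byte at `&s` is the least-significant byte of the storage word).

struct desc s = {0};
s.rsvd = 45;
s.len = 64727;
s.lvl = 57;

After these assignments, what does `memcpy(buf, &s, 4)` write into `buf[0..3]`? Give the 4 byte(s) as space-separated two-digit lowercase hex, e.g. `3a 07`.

2d d7 fc 39

rsvd:8 = 45 → 0x2d << 0 → word 0x0000002d
len:16 = 64727 → 0xfcd7 << 8 → word 0x00fcd72d
lvl:8 = 57 → 0x39 << 24 → word 0x39fcd72d
word = 0x39fcd72d → little-endian bytes:
  [0]=0x2d  [1]=0xd7  [2]=0xfc  [3]=0x39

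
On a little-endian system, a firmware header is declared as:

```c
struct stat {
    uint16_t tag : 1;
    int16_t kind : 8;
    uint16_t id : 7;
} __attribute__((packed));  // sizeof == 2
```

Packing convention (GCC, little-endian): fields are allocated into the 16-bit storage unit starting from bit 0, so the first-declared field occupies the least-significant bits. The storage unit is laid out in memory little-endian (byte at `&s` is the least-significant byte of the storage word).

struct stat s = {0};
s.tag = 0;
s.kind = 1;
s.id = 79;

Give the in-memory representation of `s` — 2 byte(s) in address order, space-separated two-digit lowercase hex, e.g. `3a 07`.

02 9e

tag:1 = 0 → 0x0 << 0 → word 0x0000
kind:8 = 1 → 0x1 << 1 → word 0x0002
id:7 = 79 → 0x4f << 9 → word 0x9e02
word = 0x9e02 → little-endian bytes:
  [0]=0x02  [1]=0x9e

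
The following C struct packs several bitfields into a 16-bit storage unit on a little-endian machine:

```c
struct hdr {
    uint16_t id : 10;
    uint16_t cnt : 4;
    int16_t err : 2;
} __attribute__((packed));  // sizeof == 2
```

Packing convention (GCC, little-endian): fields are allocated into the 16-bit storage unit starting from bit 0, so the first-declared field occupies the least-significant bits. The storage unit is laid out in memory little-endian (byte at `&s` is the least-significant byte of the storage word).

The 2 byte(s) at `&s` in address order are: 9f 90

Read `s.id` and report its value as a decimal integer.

[0]=0x9f [1]=0x90 (little-endian) → word 0x909f
id:10 @ bit 0 → (0x909f>>0)&0x3ff = 0x9f  ←
cnt:4 @ bit 10 → (0x909f>>10)&0xf = 0x4
err:2 @ bit 14 → (0x909f>>14)&0x3 = 0x2

159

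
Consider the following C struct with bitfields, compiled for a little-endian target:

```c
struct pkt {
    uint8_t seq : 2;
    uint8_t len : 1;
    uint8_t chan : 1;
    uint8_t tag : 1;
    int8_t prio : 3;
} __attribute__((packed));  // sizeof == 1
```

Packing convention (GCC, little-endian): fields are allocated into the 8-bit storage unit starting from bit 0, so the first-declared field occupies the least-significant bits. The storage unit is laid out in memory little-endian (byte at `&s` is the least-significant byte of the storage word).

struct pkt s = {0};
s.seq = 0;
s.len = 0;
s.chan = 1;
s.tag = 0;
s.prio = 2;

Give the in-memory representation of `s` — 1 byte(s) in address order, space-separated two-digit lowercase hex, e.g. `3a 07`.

48

seq:2 = 0 → 0x0 << 0 → word 0x00
len:1 = 0 → 0x0 << 2 → word 0x00
chan:1 = 1 → 0x1 << 3 → word 0x08
tag:1 = 0 → 0x0 << 4 → word 0x08
prio:3 = 2 → 0x2 << 5 → word 0x48
word = 0x48 → little-endian bytes:
  [0]=0x48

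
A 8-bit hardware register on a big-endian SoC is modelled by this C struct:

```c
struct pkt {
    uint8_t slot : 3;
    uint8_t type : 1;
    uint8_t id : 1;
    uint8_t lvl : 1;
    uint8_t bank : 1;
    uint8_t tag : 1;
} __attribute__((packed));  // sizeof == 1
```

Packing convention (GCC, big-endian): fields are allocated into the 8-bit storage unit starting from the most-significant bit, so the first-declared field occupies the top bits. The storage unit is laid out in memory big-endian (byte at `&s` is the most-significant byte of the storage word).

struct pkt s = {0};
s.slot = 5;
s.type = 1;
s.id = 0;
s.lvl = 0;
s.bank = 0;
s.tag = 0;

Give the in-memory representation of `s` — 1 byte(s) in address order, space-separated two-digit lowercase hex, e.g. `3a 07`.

b0

slot:3 = 5 → 0x5 << 5 → word 0xa0
type:1 = 1 → 0x1 << 4 → word 0xb0
id:1 = 0 → 0x0 << 3 → word 0xb0
lvl:1 = 0 → 0x0 << 2 → word 0xb0
bank:1 = 0 → 0x0 << 1 → word 0xb0
tag:1 = 0 → 0x0 << 0 → word 0xb0
word = 0xb0 → big-endian bytes:
  [0]=0xb0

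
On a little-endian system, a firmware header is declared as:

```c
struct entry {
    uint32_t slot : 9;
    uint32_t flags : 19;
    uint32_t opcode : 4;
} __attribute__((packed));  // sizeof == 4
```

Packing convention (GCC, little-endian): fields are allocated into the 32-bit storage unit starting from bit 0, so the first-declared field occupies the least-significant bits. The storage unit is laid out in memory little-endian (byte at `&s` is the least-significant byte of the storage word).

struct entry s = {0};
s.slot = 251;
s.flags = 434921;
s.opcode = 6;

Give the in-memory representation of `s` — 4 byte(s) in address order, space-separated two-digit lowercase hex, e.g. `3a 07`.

fb d2 45 6d

slot:9 = 251 → 0xfb << 0 → word 0x000000fb
flags:19 = 434921 → 0x6a2e9 << 9 → word 0x0d45d2fb
opcode:4 = 6 → 0x6 << 28 → word 0x6d45d2fb
word = 0x6d45d2fb → little-endian bytes:
  [0]=0xfb  [1]=0xd2  [2]=0x45  [3]=0x6d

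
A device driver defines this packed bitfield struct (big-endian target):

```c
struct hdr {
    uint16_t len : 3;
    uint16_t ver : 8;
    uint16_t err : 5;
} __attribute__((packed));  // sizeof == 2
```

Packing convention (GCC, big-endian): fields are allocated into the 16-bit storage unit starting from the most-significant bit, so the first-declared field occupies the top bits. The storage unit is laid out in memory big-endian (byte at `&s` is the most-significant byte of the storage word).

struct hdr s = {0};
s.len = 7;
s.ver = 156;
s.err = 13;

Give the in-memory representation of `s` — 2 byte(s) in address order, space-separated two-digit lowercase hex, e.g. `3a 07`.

f3 8d

len:3 = 7 → 0x7 << 13 → word 0xe000
ver:8 = 156 → 0x9c << 5 → word 0xf380
err:5 = 13 → 0xd << 0 → word 0xf38d
word = 0xf38d → big-endian bytes:
  [0]=0xf3  [1]=0x8d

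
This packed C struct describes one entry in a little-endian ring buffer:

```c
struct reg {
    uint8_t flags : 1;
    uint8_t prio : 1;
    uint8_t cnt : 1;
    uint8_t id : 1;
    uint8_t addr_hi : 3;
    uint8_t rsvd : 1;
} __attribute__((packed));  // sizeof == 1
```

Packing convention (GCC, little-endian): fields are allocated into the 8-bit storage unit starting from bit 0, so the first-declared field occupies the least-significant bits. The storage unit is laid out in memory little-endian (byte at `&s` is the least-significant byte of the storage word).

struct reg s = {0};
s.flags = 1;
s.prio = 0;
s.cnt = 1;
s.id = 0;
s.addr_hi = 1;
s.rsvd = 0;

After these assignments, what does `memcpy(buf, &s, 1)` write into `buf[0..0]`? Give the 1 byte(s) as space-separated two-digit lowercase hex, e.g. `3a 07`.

15

flags (1b) val=1 bits=0x1 at bit 0: 0x01
prio (1b) val=0 bits=0x0 at bit 1: 0x01
cnt (1b) val=1 bits=0x1 at bit 2: 0x05
id (1b) val=0 bits=0x0 at bit 3: 0x05
addr_hi (3b) val=1 bits=0x1 at bit 4: 0x15
rsvd (1b) val=0 bits=0x0 at bit 7: 0x15
word = 0x15 → little-endian bytes:
  [0]=0x15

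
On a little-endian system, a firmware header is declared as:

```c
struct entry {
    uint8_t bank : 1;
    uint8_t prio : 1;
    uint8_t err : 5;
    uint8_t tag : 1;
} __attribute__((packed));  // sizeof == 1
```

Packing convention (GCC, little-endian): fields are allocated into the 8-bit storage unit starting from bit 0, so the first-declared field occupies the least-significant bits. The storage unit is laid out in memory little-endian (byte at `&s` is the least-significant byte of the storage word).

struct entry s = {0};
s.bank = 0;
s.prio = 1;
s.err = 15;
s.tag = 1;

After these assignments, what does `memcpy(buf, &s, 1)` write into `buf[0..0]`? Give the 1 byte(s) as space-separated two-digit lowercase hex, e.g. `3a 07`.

be

bank:1 = 0 → 0x0 << 0 → word 0x00
prio:1 = 1 → 0x1 << 1 → word 0x02
err:5 = 15 → 0xf << 2 → word 0x3e
tag:1 = 1 → 0x1 << 7 → word 0xbe
word = 0xbe → little-endian bytes:
  [0]=0xbe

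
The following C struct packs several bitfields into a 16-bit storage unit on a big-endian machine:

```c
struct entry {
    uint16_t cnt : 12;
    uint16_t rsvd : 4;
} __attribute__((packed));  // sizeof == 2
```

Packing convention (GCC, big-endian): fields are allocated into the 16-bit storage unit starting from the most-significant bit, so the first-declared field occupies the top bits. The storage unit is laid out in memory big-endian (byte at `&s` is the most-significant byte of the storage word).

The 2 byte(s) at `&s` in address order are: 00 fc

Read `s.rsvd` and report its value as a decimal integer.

[0]=0x00 [1]=0xfc (big-endian) → word 0x00fc
cnt [4+:12] = (word>>4) & 0xfff = 15
rsvd [0+:4] = (word>>0) & 0xf = 12  ←

12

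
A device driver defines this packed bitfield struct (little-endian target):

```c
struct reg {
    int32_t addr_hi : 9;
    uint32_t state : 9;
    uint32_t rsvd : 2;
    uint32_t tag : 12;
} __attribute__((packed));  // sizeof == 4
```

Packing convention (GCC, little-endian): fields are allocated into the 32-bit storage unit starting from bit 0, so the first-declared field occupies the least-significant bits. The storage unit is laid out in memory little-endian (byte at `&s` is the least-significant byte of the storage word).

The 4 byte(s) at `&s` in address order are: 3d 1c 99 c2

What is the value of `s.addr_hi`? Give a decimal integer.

[0]=0x3d [1]=0x1c [2]=0x99 [3]=0xc2 (little-endian) → word 0xc2991c3d
addr_hi [0+:9] = (word>>0) & 0x1ff = 61  ←
state [9+:9] = (word>>9) & 0x1ff = 142
rsvd [18+:2] = (word>>18) & 0x3 = 2
tag [20+:12] = (word>>20) & 0xfff = 3113
addr_hi signed 9b, MSB=0: value = 61

61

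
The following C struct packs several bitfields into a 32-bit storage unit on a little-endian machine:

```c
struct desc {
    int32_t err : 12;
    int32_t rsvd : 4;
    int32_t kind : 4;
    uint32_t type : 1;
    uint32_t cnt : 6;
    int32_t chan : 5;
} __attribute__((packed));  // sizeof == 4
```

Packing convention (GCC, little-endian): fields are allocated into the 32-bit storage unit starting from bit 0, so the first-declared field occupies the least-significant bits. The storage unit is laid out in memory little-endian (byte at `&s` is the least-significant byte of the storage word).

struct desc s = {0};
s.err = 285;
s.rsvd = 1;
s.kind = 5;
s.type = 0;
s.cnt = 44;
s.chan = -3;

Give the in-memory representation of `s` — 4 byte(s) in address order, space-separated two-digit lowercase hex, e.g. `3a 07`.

1d 11 85 ed

err (12b) val=285 bits=0x11d at bit 0: 0x0000011d
rsvd (4b) val=1 bits=0x1 at bit 12: 0x0000111d
kind (4b) val=5 bits=0x5 at bit 16: 0x0005111d
type (1b) val=0 bits=0x0 at bit 20: 0x0005111d
cnt (6b) val=44 bits=0x2c at bit 21: 0x0585111d
chan (5b) val=-3 bits=0x1d at bit 27: 0xed85111d
word = 0xed85111d → little-endian bytes:
  [0]=0x1d  [1]=0x11  [2]=0x85  [3]=0xed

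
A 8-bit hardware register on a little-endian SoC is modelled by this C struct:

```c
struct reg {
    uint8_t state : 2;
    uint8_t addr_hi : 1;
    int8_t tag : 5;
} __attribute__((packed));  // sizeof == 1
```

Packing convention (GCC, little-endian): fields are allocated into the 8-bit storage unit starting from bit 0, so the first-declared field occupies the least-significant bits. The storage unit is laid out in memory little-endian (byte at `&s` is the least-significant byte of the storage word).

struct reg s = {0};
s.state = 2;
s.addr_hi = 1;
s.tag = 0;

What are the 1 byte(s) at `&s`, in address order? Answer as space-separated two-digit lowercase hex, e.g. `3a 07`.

[0+:2] state=2 & 0x3 = 0x2; word=0x02
[2+:1] addr_hi=1 & 0x1 = 0x1; word=0x06
[3+:5] tag=0 & 0x1f = 0x0; word=0x06
word = 0x06 → little-endian bytes:
  [0]=0x06

06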